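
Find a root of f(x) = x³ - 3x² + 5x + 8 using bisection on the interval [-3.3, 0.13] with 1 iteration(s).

f(x) = x³ - 3x² + 5x + 8
Initial interval: [-3.3, 0.13]

Iteration 1:
  c_1 = (-3.300000 + 0.130000)/2 = -1.585000
  f(c_1) = f(-1.585000) = -11.443552
  f(a) × f(c) ≥ 0, new interval: [-1.585000, 0.130000]

After 1 iteration(s), the approximation is c_1 = -1.585000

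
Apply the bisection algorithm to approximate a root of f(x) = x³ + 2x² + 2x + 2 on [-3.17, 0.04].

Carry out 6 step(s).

f(x) = x³ + 2x² + 2x + 2
Initial interval: [-3.17, 0.04]

Iteration 1:
  c_1 = (-3.170000 + 0.040000)/2 = -1.565000
  f(c_1) = f(-1.565000) = -0.064587
  f(a) × f(c) ≥ 0, new interval: [-1.565000, 0.040000]
Iteration 2:
  c_2 = (-1.565000 + 0.040000)/2 = -0.762500
  f(c_2) = f(-0.762500) = 1.194490
  f(a) × f(c) < 0, new interval: [-1.565000, -0.762500]
Iteration 3:
  c_3 = (-1.565000 + (-0.762500))/2 = -1.163750
  f(c_3) = f(-1.163750) = 0.805045
  f(a) × f(c) < 0, new interval: [-1.565000, -1.163750]
Iteration 4:
  c_4 = (-1.565000 + (-1.163750))/2 = -1.364375
  f(c_4) = f(-1.364375) = 0.454478
  f(a) × f(c) < 0, new interval: [-1.565000, -1.364375]
Iteration 5:
  c_5 = (-1.565000 + (-1.364375))/2 = -1.464687
  f(c_5) = f(-1.464687) = 0.219036
  f(a) × f(c) < 0, new interval: [-1.565000, -1.464687]
Iteration 6:
  c_6 = (-1.565000 + (-1.464687))/2 = -1.514844
  f(c_6) = f(-1.514844) = 0.083626
  f(a) × f(c) < 0, new interval: [-1.565000, -1.514844]

After 6 iteration(s), the approximation is c_6 = -1.514844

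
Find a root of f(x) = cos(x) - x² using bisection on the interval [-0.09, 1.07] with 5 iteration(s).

f(x) = cos(x) - x²
Initial interval: [-0.09, 1.07]

Iteration 1:
  c_1 = (-0.090000 + 1.070000)/2 = 0.490000
  f(c_1) = f(0.490000) = 0.642233
  f(a) × f(c) ≥ 0, new interval: [0.490000, 1.070000]
Iteration 2:
  c_2 = (0.490000 + 1.070000)/2 = 0.780000
  f(c_2) = f(0.780000) = 0.102514
  f(a) × f(c) ≥ 0, new interval: [0.780000, 1.070000]
Iteration 3:
  c_3 = (0.780000 + 1.070000)/2 = 0.925000
  f(c_3) = f(0.925000) = -0.253790
  f(a) × f(c) < 0, new interval: [0.780000, 0.925000]
Iteration 4:
  c_4 = (0.780000 + 0.925000)/2 = 0.852500
  f(c_4) = f(0.852500) = -0.068653
  f(a) × f(c) < 0, new interval: [0.780000, 0.852500]
Iteration 5:
  c_5 = (0.780000 + 0.852500)/2 = 0.816250
  f(c_5) = f(0.816250) = 0.018694
  f(a) × f(c) ≥ 0, new interval: [0.816250, 0.852500]

After 5 iteration(s), the approximation is c_5 = 0.816250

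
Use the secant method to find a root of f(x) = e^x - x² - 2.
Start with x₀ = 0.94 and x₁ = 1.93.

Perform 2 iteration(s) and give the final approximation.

f(x) = e^x - x² - 2
x₀ = 0.94, x₁ = 1.93

Secant formula: x_{n+1} = x_n - f(x_n)(x_n - x_{n-1})/(f(x_n) - f(x_{n-1}))

Iteration 1:
  f(0.940000) = -0.323619
  f(1.930000) = 1.164610
  x_2 = 1.930000 - 1.164610×(1.930000 - 0.940000)/(1.164610 - (-0.323619))
       = 1.155278
Iteration 2:
  f(1.930000) = 1.164610
  f(1.155278) = -0.159762
  x_3 = 1.155278 - (-0.159762)×(1.155278 - 1.930000)/(-0.159762 - 1.164610)
       = 1.248734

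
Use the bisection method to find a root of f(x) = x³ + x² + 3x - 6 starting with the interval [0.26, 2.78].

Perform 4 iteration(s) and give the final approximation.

f(x) = x³ + x² + 3x - 6
Initial interval: [0.26, 2.78]

Iteration 1:
  c_1 = (0.260000 + 2.780000)/2 = 1.520000
  f(c_1) = f(1.520000) = 4.382208
  f(a) × f(c) < 0, new interval: [0.260000, 1.520000]
Iteration 2:
  c_2 = (0.260000 + 1.520000)/2 = 0.890000
  f(c_2) = f(0.890000) = -1.832931
  f(a) × f(c) ≥ 0, new interval: [0.890000, 1.520000]
Iteration 3:
  c_3 = (0.890000 + 1.520000)/2 = 1.205000
  f(c_3) = f(1.205000) = 0.816715
  f(a) × f(c) < 0, new interval: [0.890000, 1.205000]
Iteration 4:
  c_4 = (0.890000 + 1.205000)/2 = 1.047500
  f(c_4) = f(1.047500) = -0.610868
  f(a) × f(c) ≥ 0, new interval: [1.047500, 1.205000]

After 4 iteration(s), the approximation is c_4 = 1.047500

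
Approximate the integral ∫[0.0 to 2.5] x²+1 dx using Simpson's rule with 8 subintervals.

f(x) = x²+1
a = 0.0, b = 2.5, n = 8
h = (b - a)/n = 0.312500

Simpson's rule: (h/3)[f(x₀) + 4f(x₁) + 2f(x₂) + ... + f(xₙ)]

x_0 = 0.0000, f(x_0) = 1.000000, coefficient = 1
x_1 = 0.3125, f(x_1) = 1.097656, coefficient = 4
x_2 = 0.6250, f(x_2) = 1.390625, coefficient = 2
x_3 = 0.9375, f(x_3) = 1.878906, coefficient = 4
x_4 = 1.2500, f(x_4) = 2.562500, coefficient = 2
x_5 = 1.5625, f(x_5) = 3.441406, coefficient = 4
x_6 = 1.8750, f(x_6) = 4.515625, coefficient = 2
x_7 = 2.1875, f(x_7) = 5.785156, coefficient = 4
x_8 = 2.5000, f(x_8) = 7.250000, coefficient = 1

I ≈ (0.312500/3) × 74.000000 = 7.708333
Exact value: 7.708333
Error: 0.000000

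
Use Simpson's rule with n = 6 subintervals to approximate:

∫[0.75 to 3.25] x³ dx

f(x) = x³
a = 0.75, b = 3.25, n = 6
h = (b - a)/n = 0.416667

Simpson's rule: (h/3)[f(x₀) + 4f(x₁) + 2f(x₂) + ... + f(xₙ)]

x_0 = 0.7500, f(x_0) = 0.421875, coefficient = 1
x_1 = 1.1667, f(x_1) = 1.587963, coefficient = 4
x_2 = 1.5833, f(x_2) = 3.969329, coefficient = 2
x_3 = 2.0000, f(x_3) = 8.000000, coefficient = 4
x_4 = 2.4167, f(x_4) = 14.114005, coefficient = 2
x_5 = 2.8333, f(x_5) = 22.745370, coefficient = 4
x_6 = 3.2500, f(x_6) = 34.328125, coefficient = 1

I ≈ (0.416667/3) × 200.250000 = 27.812500
Exact value: 27.812500
Error: 0.000000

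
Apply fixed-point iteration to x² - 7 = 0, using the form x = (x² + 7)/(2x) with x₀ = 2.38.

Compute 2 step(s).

Equation: x² - 7 = 0
Fixed-point form: x = (x² + 7)/(2x)
x₀ = 2.38

x_1 = g(2.380000) = 2.660588
x_2 = g(2.660588) = 2.645793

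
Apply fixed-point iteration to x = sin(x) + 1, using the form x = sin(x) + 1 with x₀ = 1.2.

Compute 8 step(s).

Equation: x = sin(x) + 1
Fixed-point form: x = sin(x) + 1
x₀ = 1.2

x_1 = g(1.200000) = 1.932039
x_2 = g(1.932039) = 1.935458
x_3 = g(1.935458) = 1.934244
x_4 = g(1.934244) = 1.934677
x_5 = g(1.934677) = 1.934523
x_6 = g(1.934523) = 1.934578
x_7 = g(1.934578) = 1.934558
x_8 = g(1.934558) = 1.934565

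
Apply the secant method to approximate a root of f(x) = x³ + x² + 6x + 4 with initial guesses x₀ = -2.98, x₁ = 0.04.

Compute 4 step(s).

f(x) = x³ + x² + 6x + 4
x₀ = -2.98, x₁ = 0.04

Secant formula: x_{n+1} = x_n - f(x_n)(x_n - x_{n-1})/(f(x_n) - f(x_{n-1}))

Iteration 1:
  f(-2.980000) = -31.463192
  f(0.040000) = 4.241664
  x_2 = 0.040000 - 4.241664×(0.040000 - (-2.980000))/(4.241664 - (-31.463192))
       = -0.318770
Iteration 2:
  f(0.040000) = 4.241664
  f(-0.318770) = 2.156604
  x_3 = -0.318770 - 2.156604×(-0.318770 - 0.040000)/(2.156604 - 4.241664)
       = -0.689850
Iteration 3:
  f(-0.318770) = 2.156604
  f(-0.689850) = 0.008499
  x_4 = -0.689850 - 0.008499×(-0.689850 - (-0.318770))/(0.008499 - 2.156604)
       = -0.691318
Iteration 4:
  f(-0.689850) = 0.008499
  f(-0.691318) = -0.000383
  x_5 = -0.691318 - (-0.000383)×(-0.691318 - (-0.689850))/(-0.000383 - 0.008499)
       = -0.691255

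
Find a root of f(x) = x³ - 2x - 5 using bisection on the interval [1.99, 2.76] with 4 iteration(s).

f(x) = x³ - 2x - 5
Initial interval: [1.99, 2.76]

Iteration 1:
  c_1 = (1.990000 + 2.760000)/2 = 2.375000
  f(c_1) = f(2.375000) = 3.646484
  f(a) × f(c) < 0, new interval: [1.990000, 2.375000]
Iteration 2:
  c_2 = (1.990000 + 2.375000)/2 = 2.182500
  f(c_2) = f(2.182500) = 1.030916
  f(a) × f(c) < 0, new interval: [1.990000, 2.182500]
Iteration 3:
  c_3 = (1.990000 + 2.182500)/2 = 2.086250
  f(c_3) = f(2.086250) = -0.092224
  f(a) × f(c) ≥ 0, new interval: [2.086250, 2.182500]
Iteration 4:
  c_4 = (2.086250 + 2.182500)/2 = 2.134375
  f(c_4) = f(2.134375) = 0.454516
  f(a) × f(c) < 0, new interval: [2.086250, 2.134375]

After 4 iteration(s), the approximation is c_4 = 2.134375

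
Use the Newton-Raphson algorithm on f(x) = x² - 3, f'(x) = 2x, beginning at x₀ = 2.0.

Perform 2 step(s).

f(x) = x² - 3
f'(x) = 2x
x₀ = 2.0

Newton-Raphson formula: x_{n+1} = x_n - f(x_n)/f'(x_n)

Iteration 1:
  f(2.000000) = 1.000000
  f'(2.000000) = 4.000000
  x_1 = 2.000000 - 1.000000/4.000000 = 1.750000
Iteration 2:
  f(1.750000) = 0.062500
  f'(1.750000) = 3.500000
  x_2 = 1.750000 - 0.062500/3.500000 = 1.732143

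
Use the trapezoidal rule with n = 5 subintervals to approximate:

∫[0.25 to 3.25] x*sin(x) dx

f(x) = x*sin(x)
a = 0.25, b = 3.25, n = 5
h = (b - a)/n = 0.600000

Trapezoidal rule: (h/2)[f(x₀) + 2f(x₁) + 2f(x₂) + ... + f(xₙ)]

x_0 = 0.2500, f(x_0) = 0.061851, coefficient = 1
x_1 = 0.8500, f(x_1) = 0.638588, coefficient = 2
x_2 = 1.4500, f(x_2) = 1.439434, coefficient = 2
x_3 = 2.0500, f(x_3) = 1.819093, coefficient = 2
x_4 = 2.6500, f(x_4) = 1.250881, coefficient = 2
x_5 = 3.2500, f(x_5) = -0.351634, coefficient = 1

I ≈ (0.600000/2) × 10.006209 = 3.001863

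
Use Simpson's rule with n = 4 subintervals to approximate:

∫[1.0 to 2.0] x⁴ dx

f(x) = x⁴
a = 1.0, b = 2.0, n = 4
h = (b - a)/n = 0.250000

Simpson's rule: (h/3)[f(x₀) + 4f(x₁) + 2f(x₂) + ... + f(xₙ)]

x_0 = 1.0000, f(x_0) = 1.000000, coefficient = 1
x_1 = 1.2500, f(x_1) = 2.441406, coefficient = 4
x_2 = 1.5000, f(x_2) = 5.062500, coefficient = 2
x_3 = 1.7500, f(x_3) = 9.378906, coefficient = 4
x_4 = 2.0000, f(x_4) = 16.000000, coefficient = 1

I ≈ (0.250000/3) × 74.406250 = 6.200521
Exact value: 6.200000
Error: 0.000521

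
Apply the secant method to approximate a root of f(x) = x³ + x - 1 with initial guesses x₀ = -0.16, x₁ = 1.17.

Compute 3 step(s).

f(x) = x³ + x - 1
x₀ = -0.16, x₁ = 1.17

Secant formula: x_{n+1} = x_n - f(x_n)(x_n - x_{n-1})/(f(x_n) - f(x_{n-1}))

Iteration 1:
  f(-0.160000) = -1.164096
  f(1.170000) = 1.771613
  x_2 = 1.170000 - 1.771613×(1.170000 - (-0.160000))/(1.771613 - (-1.164096))
       = 0.367385
Iteration 2:
  f(1.170000) = 1.771613
  f(0.367385) = -0.583029
  x_3 = 0.367385 - (-0.583029)×(0.367385 - 1.170000)/(-0.583029 - 1.771613)
       = 0.566119
Iteration 3:
  f(0.367385) = -0.583029
  f(0.566119) = -0.252445
  x_4 = 0.566119 - (-0.252445)×(0.566119 - 0.367385)/(-0.252445 - (-0.583029))
       = 0.717879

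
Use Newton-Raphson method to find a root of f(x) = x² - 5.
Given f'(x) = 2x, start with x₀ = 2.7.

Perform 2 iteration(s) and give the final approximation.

f(x) = x² - 5
f'(x) = 2x
x₀ = 2.7

Newton-Raphson formula: x_{n+1} = x_n - f(x_n)/f'(x_n)

Iteration 1:
  f(2.700000) = 2.290000
  f'(2.700000) = 5.400000
  x_1 = 2.700000 - 2.290000/5.400000 = 2.275926
Iteration 2:
  f(2.275926) = 0.179839
  f'(2.275926) = 4.551852
  x_2 = 2.275926 - 0.179839/4.551852 = 2.236417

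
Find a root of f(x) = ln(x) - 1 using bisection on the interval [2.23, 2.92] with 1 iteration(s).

f(x) = ln(x) - 1
Initial interval: [2.23, 2.92]

Iteration 1:
  c_1 = (2.230000 + 2.920000)/2 = 2.575000
  f(c_1) = f(2.575000) = -0.054150
  f(a) × f(c) ≥ 0, new interval: [2.575000, 2.920000]

After 1 iteration(s), the approximation is c_1 = 2.575000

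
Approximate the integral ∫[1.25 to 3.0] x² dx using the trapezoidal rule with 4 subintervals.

f(x) = x²
a = 1.25, b = 3.0, n = 4
h = (b - a)/n = 0.437500

Trapezoidal rule: (h/2)[f(x₀) + 2f(x₁) + 2f(x₂) + ... + f(xₙ)]

x_0 = 1.2500, f(x_0) = 1.562500, coefficient = 1
x_1 = 1.6875, f(x_1) = 2.847656, coefficient = 2
x_2 = 2.1250, f(x_2) = 4.515625, coefficient = 2
x_3 = 2.5625, f(x_3) = 6.566406, coefficient = 2
x_4 = 3.0000, f(x_4) = 9.000000, coefficient = 1

I ≈ (0.437500/2) × 38.421875 = 8.404785
Exact value: 8.348958
Error: 0.055827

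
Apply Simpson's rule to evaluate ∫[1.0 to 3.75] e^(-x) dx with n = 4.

f(x) = e^(-x)
a = 1.0, b = 3.75, n = 4
h = (b - a)/n = 0.687500

Simpson's rule: (h/3)[f(x₀) + 4f(x₁) + 2f(x₂) + ... + f(xₙ)]

x_0 = 1.0000, f(x_0) = 0.367879, coefficient = 1
x_1 = 1.6875, f(x_1) = 0.184981, coefficient = 4
x_2 = 2.3750, f(x_2) = 0.093014, coefficient = 2
x_3 = 3.0625, f(x_3) = 0.046771, coefficient = 4
x_4 = 3.7500, f(x_4) = 0.023518, coefficient = 1

I ≈ (0.687500/3) × 1.504434 = 0.344766
Exact value: 0.344362
Error: 0.000404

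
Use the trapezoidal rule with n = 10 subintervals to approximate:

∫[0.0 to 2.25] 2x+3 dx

f(x) = 2x+3
a = 0.0, b = 2.25, n = 10
h = (b - a)/n = 0.225000

Trapezoidal rule: (h/2)[f(x₀) + 2f(x₁) + 2f(x₂) + ... + f(xₙ)]

x_0 = 0.0000, f(x_0) = 3.000000, coefficient = 1
x_1 = 0.2250, f(x_1) = 3.450000, coefficient = 2
x_2 = 0.4500, f(x_2) = 3.900000, coefficient = 2
x_3 = 0.6750, f(x_3) = 4.350000, coefficient = 2
x_4 = 0.9000, f(x_4) = 4.800000, coefficient = 2
x_5 = 1.1250, f(x_5) = 5.250000, coefficient = 2
x_6 = 1.3500, f(x_6) = 5.700000, coefficient = 2
x_7 = 1.5750, f(x_7) = 6.150000, coefficient = 2
x_8 = 1.8000, f(x_8) = 6.600000, coefficient = 2
x_9 = 2.0250, f(x_9) = 7.050000, coefficient = 2
x_10 = 2.2500, f(x_10) = 7.500000, coefficient = 1

I ≈ (0.225000/2) × 105.000000 = 11.812500
Exact value: 11.812500
Error: 0.000000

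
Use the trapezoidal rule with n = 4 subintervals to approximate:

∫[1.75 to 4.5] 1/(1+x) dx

f(x) = 1/(1+x)
a = 1.75, b = 4.5, n = 4
h = (b - a)/n = 0.687500

Trapezoidal rule: (h/2)[f(x₀) + 2f(x₁) + 2f(x₂) + ... + f(xₙ)]

x_0 = 1.7500, f(x_0) = 0.363636, coefficient = 1
x_1 = 2.4375, f(x_1) = 0.290909, coefficient = 2
x_2 = 3.1250, f(x_2) = 0.242424, coefficient = 2
x_3 = 3.8125, f(x_3) = 0.207792, coefficient = 2
x_4 = 4.5000, f(x_4) = 0.181818, coefficient = 1

I ≈ (0.687500/2) × 2.027706 = 0.697024
Exact value: 0.693147
Error: 0.003877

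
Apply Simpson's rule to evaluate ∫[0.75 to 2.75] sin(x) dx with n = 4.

f(x) = sin(x)
a = 0.75, b = 2.75, n = 4
h = (b - a)/n = 0.500000

Simpson's rule: (h/3)[f(x₀) + 4f(x₁) + 2f(x₂) + ... + f(xₙ)]

x_0 = 0.7500, f(x_0) = 0.681639, coefficient = 1
x_1 = 1.2500, f(x_1) = 0.948985, coefficient = 4
x_2 = 1.7500, f(x_2) = 0.983986, coefficient = 2
x_3 = 2.2500, f(x_3) = 0.778073, coefficient = 4
x_4 = 2.7500, f(x_4) = 0.381661, coefficient = 1

I ≈ (0.500000/3) × 9.939503 = 1.656584
Exact value: 1.655991
Error: 0.000593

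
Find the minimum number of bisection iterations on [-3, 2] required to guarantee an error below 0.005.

We need (b-a)/2^n ≤ 0.005
(2 - (-3))/2^n ≤ 0.005
5/2^n ≤ 0.005
2^n ≥ 1000
n ≥ log₂(1000) = 9.97
n ≥ 10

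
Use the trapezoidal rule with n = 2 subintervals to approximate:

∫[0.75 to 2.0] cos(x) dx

f(x) = cos(x)
a = 0.75, b = 2.0, n = 2
h = (b - a)/n = 0.625000

Trapezoidal rule: (h/2)[f(x₀) + 2f(x₁) + 2f(x₂) + ... + f(xₙ)]

x_0 = 0.7500, f(x_0) = 0.731689, coefficient = 1
x_1 = 1.3750, f(x_1) = 0.194548, coefficient = 2
x_2 = 2.0000, f(x_2) = -0.416147, coefficient = 1

I ≈ (0.625000/2) × 0.704637 = 0.220199
Exact value: 0.227659
Error: 0.007459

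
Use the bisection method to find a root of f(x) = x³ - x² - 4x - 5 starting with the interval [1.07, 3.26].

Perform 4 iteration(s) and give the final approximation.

f(x) = x³ - x² - 4x - 5
Initial interval: [1.07, 3.26]

Iteration 1:
  c_1 = (1.070000 + 3.260000)/2 = 2.165000
  f(c_1) = f(2.165000) = -8.199383
  f(a) × f(c) ≥ 0, new interval: [2.165000, 3.260000]
Iteration 2:
  c_2 = (2.165000 + 3.260000)/2 = 2.712500
  f(c_2) = f(2.712500) = -3.250014
  f(a) × f(c) ≥ 0, new interval: [2.712500, 3.260000]
Iteration 3:
  c_3 = (2.712500 + 3.260000)/2 = 2.986250
  f(c_3) = f(2.986250) = 0.767760
  f(a) × f(c) < 0, new interval: [2.712500, 2.986250]
Iteration 4:
  c_4 = (2.712500 + 2.986250)/2 = 2.849375
  f(c_4) = f(2.849375) = -1.382539
  f(a) × f(c) ≥ 0, new interval: [2.849375, 2.986250]

After 4 iteration(s), the approximation is c_4 = 2.849375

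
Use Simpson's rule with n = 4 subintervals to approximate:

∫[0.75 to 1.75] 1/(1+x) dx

f(x) = 1/(1+x)
a = 0.75, b = 1.75, n = 4
h = (b - a)/n = 0.250000

Simpson's rule: (h/3)[f(x₀) + 4f(x₁) + 2f(x₂) + ... + f(xₙ)]

x_0 = 0.7500, f(x_0) = 0.571429, coefficient = 1
x_1 = 1.0000, f(x_1) = 0.500000, coefficient = 4
x_2 = 1.2500, f(x_2) = 0.444444, coefficient = 2
x_3 = 1.5000, f(x_3) = 0.400000, coefficient = 4
x_4 = 1.7500, f(x_4) = 0.363636, coefficient = 1

I ≈ (0.250000/3) × 5.423954 = 0.451996
Exact value: 0.451985
Error: 0.000011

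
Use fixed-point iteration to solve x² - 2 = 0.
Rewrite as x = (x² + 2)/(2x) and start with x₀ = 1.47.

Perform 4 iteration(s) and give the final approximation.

Equation: x² - 2 = 0
Fixed-point form: x = (x² + 2)/(2x)
x₀ = 1.47

x_1 = g(1.470000) = 1.415272
x_2 = g(1.415272) = 1.414214
x_3 = g(1.414214) = 1.414214
x_4 = g(1.414214) = 1.414214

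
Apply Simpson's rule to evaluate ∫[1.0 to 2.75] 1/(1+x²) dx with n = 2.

f(x) = 1/(1+x²)
a = 1.0, b = 2.75, n = 2
h = (b - a)/n = 0.875000

Simpson's rule: (h/3)[f(x₀) + 4f(x₁) + 2f(x₂) + ... + f(xₙ)]

x_0 = 1.0000, f(x_0) = 0.500000, coefficient = 1
x_1 = 1.8750, f(x_1) = 0.221453, coefficient = 4
x_2 = 2.7500, f(x_2) = 0.116788, coefficient = 1

I ≈ (0.875000/3) × 1.502601 = 0.438259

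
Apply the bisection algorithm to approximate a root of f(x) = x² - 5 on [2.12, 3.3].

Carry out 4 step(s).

f(x) = x² - 5
Initial interval: [2.12, 3.3]

Iteration 1:
  c_1 = (2.120000 + 3.300000)/2 = 2.710000
  f(c_1) = f(2.710000) = 2.344100
  f(a) × f(c) < 0, new interval: [2.120000, 2.710000]
Iteration 2:
  c_2 = (2.120000 + 2.710000)/2 = 2.415000
  f(c_2) = f(2.415000) = 0.832225
  f(a) × f(c) < 0, new interval: [2.120000, 2.415000]
Iteration 3:
  c_3 = (2.120000 + 2.415000)/2 = 2.267500
  f(c_3) = f(2.267500) = 0.141556
  f(a) × f(c) < 0, new interval: [2.120000, 2.267500]
Iteration 4:
  c_4 = (2.120000 + 2.267500)/2 = 2.193750
  f(c_4) = f(2.193750) = -0.187461
  f(a) × f(c) ≥ 0, new interval: [2.193750, 2.267500]

After 4 iteration(s), the approximation is c_4 = 2.193750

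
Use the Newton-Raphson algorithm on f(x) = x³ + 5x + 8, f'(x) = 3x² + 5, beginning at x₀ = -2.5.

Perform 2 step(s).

f(x) = x³ + 5x + 8
f'(x) = 3x² + 5
x₀ = -2.5

Newton-Raphson formula: x_{n+1} = x_n - f(x_n)/f'(x_n)

Iteration 1:
  f(-2.500000) = -20.125000
  f'(-2.500000) = 23.750000
  x_1 = -2.500000 - (-20.125000)/23.750000 = -1.652632
Iteration 2:
  f(-1.652632) = -4.776811
  f'(-1.652632) = 13.193573
  x_2 = -1.652632 - (-4.776811)/13.193573 = -1.290576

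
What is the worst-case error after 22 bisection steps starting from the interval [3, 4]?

Bisection error bound: |error| ≤ (b-a)/2^n
|error| ≤ (4 - 3)/2^22 = 1/2^22
|error| ≤ 0.0000002384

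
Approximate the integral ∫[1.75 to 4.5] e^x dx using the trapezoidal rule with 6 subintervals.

f(x) = e^x
a = 1.75, b = 4.5, n = 6
h = (b - a)/n = 0.458333

Trapezoidal rule: (h/2)[f(x₀) + 2f(x₁) + 2f(x₂) + ... + f(xₙ)]

x_0 = 1.7500, f(x_0) = 5.754603, coefficient = 1
x_1 = 2.2083, f(x_1) = 9.100536, coefficient = 2
x_2 = 2.6667, f(x_2) = 14.391916, coefficient = 2
x_3 = 3.1250, f(x_3) = 22.759895, coefficient = 2
x_4 = 3.5833, f(x_4) = 35.993319, coefficient = 2
x_5 = 4.0417, f(x_5) = 56.921132, coefficient = 2
x_6 = 4.5000, f(x_6) = 90.017131, coefficient = 1

I ≈ (0.458333/2) × 374.105331 = 85.732472
Exact value: 84.262529
Error: 1.469943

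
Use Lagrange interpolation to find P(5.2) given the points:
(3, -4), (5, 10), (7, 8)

Lagrange interpolation formula:
P(x) = Σ yᵢ × Lᵢ(x)
where Lᵢ(x) = Π_{j≠i} (x - xⱼ)/(xᵢ - xⱼ)

L_0(5.2) = (5.2 - 5)/(3 - 5) × (5.2 - 7)/(3 - 7) = -0.045000
L_1(5.2) = (5.2 - 3)/(5 - 3) × (5.2 - 7)/(5 - 7) = 0.990000
L_2(5.2) = (5.2 - 3)/(7 - 3) × (5.2 - 5)/(7 - 5) = 0.055000

P(5.2) = (-4)×L_0(5.2) + 10×L_1(5.2) + 8×L_2(5.2)
P(5.2) = 10.520000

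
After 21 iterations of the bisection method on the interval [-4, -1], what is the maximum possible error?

Bisection error bound: |error| ≤ (b-a)/2^n
|error| ≤ (-1 - (-4))/2^21 = 3/2^21
|error| ≤ 0.0000014305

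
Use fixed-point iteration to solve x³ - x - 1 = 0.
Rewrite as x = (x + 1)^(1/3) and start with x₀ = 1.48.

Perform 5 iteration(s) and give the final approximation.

Equation: x³ - x - 1 = 0
Fixed-point form: x = (x + 1)^(1/3)
x₀ = 1.48

x_1 = g(1.480000) = 1.353580
x_2 = g(1.353580) = 1.330178
x_3 = g(1.330178) = 1.325754
x_4 = g(1.325754) = 1.324915
x_5 = g(1.324915) = 1.324755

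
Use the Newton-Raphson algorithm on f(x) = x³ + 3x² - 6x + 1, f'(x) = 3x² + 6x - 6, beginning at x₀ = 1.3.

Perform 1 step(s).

f(x) = x³ + 3x² - 6x + 1
f'(x) = 3x² + 6x - 6
x₀ = 1.3

Newton-Raphson formula: x_{n+1} = x_n - f(x_n)/f'(x_n)

Iteration 1:
  f(1.300000) = 0.467000
  f'(1.300000) = 6.870000
  x_1 = 1.300000 - 0.467000/6.870000 = 1.232023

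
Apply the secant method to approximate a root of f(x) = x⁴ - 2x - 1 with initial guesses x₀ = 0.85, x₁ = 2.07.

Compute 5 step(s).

f(x) = x⁴ - 2x - 1
x₀ = 0.85, x₁ = 2.07

Secant formula: x_{n+1} = x_n - f(x_n)(x_n - x_{n-1})/(f(x_n) - f(x_{n-1}))

Iteration 1:
  f(0.850000) = -2.177994
  f(2.070000) = 13.220368
  x_2 = 2.070000 - 13.220368×(2.070000 - 0.850000)/(13.220368 - (-2.177994))
       = 1.022561
Iteration 2:
  f(2.070000) = 13.220368
  f(1.022561) = -1.951778
  x_3 = 1.022561 - (-1.951778)×(1.022561 - 2.070000)/(-1.951778 - 13.220368)
       = 1.157306
Iteration 3:
  f(1.022561) = -1.951778
  f(1.157306) = -1.520736
  x_4 = 1.157306 - (-1.520736)×(1.157306 - 1.022561)/(-1.520736 - (-1.951778))
       = 1.632691
Iteration 4:
  f(1.157306) = -1.520736
  f(1.632691) = 2.840471
  x_5 = 1.632691 - 2.840471×(1.632691 - 1.157306)/(2.840471 - (-1.520736))
       = 1.323071
Iteration 5:
  f(1.632691) = 2.840471
  f(1.323071) = -0.581835
  x_6 = 1.323071 - (-0.581835)×(1.323071 - 1.632691)/(-0.581835 - 2.840471)
       = 1.375710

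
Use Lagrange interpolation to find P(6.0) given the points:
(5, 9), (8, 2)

Lagrange interpolation formula:
P(x) = Σ yᵢ × Lᵢ(x)
where Lᵢ(x) = Π_{j≠i} (x - xⱼ)/(xᵢ - xⱼ)

L_0(6.0) = (6.0 - 8)/(5 - 8) = 0.666667
L_1(6.0) = (6.0 - 5)/(8 - 5) = 0.333333

P(6.0) = 9×L_0(6.0) + 2×L_1(6.0)
P(6.0) = 6.666667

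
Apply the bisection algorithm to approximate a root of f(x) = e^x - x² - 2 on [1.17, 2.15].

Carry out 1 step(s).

f(x) = e^x - x² - 2
Initial interval: [1.17, 2.15]

Iteration 1:
  c_1 = (1.170000 + 2.150000)/2 = 1.660000
  f(c_1) = f(1.660000) = 0.503711
  f(a) × f(c) < 0, new interval: [1.170000, 1.660000]

After 1 iteration(s), the approximation is c_1 = 1.660000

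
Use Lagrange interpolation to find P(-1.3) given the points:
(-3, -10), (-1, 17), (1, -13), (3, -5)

Lagrange interpolation formula:
P(x) = Σ yᵢ × Lᵢ(x)
where Lᵢ(x) = Π_{j≠i} (x - xⱼ)/(xᵢ - xⱼ)

L_0(-1.3) = (-1.3 - (-1))/(-3 - (-1)) × (-1.3 - 1)/(-3 - 1) × (-1.3 - 3)/(-3 - 3) = 0.061813
L_1(-1.3) = (-1.3 - (-3))/(-1 - (-3)) × (-1.3 - 1)/(-1 - 1) × (-1.3 - 3)/(-1 - 3) = 1.050812
L_2(-1.3) = (-1.3 - (-3))/(1 - (-3)) × (-1.3 - (-1))/(1 - (-1)) × (-1.3 - 3)/(1 - 3) = -0.137063
L_3(-1.3) = (-1.3 - (-3))/(3 - (-3)) × (-1.3 - (-1))/(3 - (-1)) × (-1.3 - 1)/(3 - 1) = 0.024438

P(-1.3) = (-10)×L_0(-1.3) + 17×L_1(-1.3) + (-13)×L_2(-1.3) + (-5)×L_3(-1.3)
P(-1.3) = 18.905313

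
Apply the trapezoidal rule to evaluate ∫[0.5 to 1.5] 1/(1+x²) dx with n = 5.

f(x) = 1/(1+x²)
a = 0.5, b = 1.5, n = 5
h = (b - a)/n = 0.200000

Trapezoidal rule: (h/2)[f(x₀) + 2f(x₁) + 2f(x₂) + ... + f(xₙ)]

x_0 = 0.5000, f(x_0) = 0.800000, coefficient = 1
x_1 = 0.7000, f(x_1) = 0.671141, coefficient = 2
x_2 = 0.9000, f(x_2) = 0.552486, coefficient = 2
x_3 = 1.1000, f(x_3) = 0.452489, coefficient = 2
x_4 = 1.3000, f(x_4) = 0.371747, coefficient = 2
x_5 = 1.5000, f(x_5) = 0.307692, coefficient = 1

I ≈ (0.200000/2) × 5.203418 = 0.520342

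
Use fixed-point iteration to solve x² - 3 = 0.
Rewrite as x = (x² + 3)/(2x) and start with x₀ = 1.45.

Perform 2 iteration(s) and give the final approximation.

Equation: x² - 3 = 0
Fixed-point form: x = (x² + 3)/(2x)
x₀ = 1.45

x_1 = g(1.450000) = 1.759483
x_2 = g(1.759483) = 1.732265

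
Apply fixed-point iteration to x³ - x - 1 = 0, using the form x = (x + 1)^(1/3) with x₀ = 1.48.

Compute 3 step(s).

Equation: x³ - x - 1 = 0
Fixed-point form: x = (x + 1)^(1/3)
x₀ = 1.48

x_1 = g(1.480000) = 1.353580
x_2 = g(1.353580) = 1.330178
x_3 = g(1.330178) = 1.325754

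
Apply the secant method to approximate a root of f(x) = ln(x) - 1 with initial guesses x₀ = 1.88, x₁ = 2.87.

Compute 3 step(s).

f(x) = ln(x) - 1
x₀ = 1.88, x₁ = 2.87

Secant formula: x_{n+1} = x_n - f(x_n)(x_n - x_{n-1})/(f(x_n) - f(x_{n-1}))

Iteration 1:
  f(1.880000) = -0.368728
  f(2.870000) = 0.054312
  x_2 = 2.870000 - 0.054312×(2.870000 - 1.880000)/(0.054312 - (-0.368728))
       = 2.742899
Iteration 2:
  f(2.870000) = 0.054312
  f(2.742899) = 0.009015
  x_3 = 2.742899 - 0.009015×(2.742899 - 2.870000)/(0.009015 - 0.054312)
       = 2.717602
Iteration 3:
  f(2.742899) = 0.009015
  f(2.717602) = -0.000250
  x_4 = 2.717602 - (-0.000250)×(2.717602 - 2.742899)/(-0.000250 - 0.009015)
       = 2.718285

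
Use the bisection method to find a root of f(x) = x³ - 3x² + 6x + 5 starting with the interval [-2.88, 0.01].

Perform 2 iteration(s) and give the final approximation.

f(x) = x³ - 3x² + 6x + 5
Initial interval: [-2.88, 0.01]

Iteration 1:
  c_1 = (-2.880000 + 0.010000)/2 = -1.435000
  f(c_1) = f(-1.435000) = -12.742663
  f(a) × f(c) ≥ 0, new interval: [-1.435000, 0.010000]
Iteration 2:
  c_2 = (-1.435000 + 0.010000)/2 = -0.712500
  f(c_2) = f(-0.712500) = -1.159674
  f(a) × f(c) ≥ 0, new interval: [-0.712500, 0.010000]

After 2 iteration(s), the approximation is c_2 = -0.712500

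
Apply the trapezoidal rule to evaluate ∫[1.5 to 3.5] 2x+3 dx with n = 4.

f(x) = 2x+3
a = 1.5, b = 3.5, n = 4
h = (b - a)/n = 0.500000

Trapezoidal rule: (h/2)[f(x₀) + 2f(x₁) + 2f(x₂) + ... + f(xₙ)]

x_0 = 1.5000, f(x_0) = 6.000000, coefficient = 1
x_1 = 2.0000, f(x_1) = 7.000000, coefficient = 2
x_2 = 2.5000, f(x_2) = 8.000000, coefficient = 2
x_3 = 3.0000, f(x_3) = 9.000000, coefficient = 2
x_4 = 3.5000, f(x_4) = 10.000000, coefficient = 1

I ≈ (0.500000/2) × 64.000000 = 16.000000
Exact value: 16.000000
Error: 0.000000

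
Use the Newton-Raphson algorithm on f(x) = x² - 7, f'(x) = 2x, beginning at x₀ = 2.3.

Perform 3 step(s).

f(x) = x² - 7
f'(x) = 2x
x₀ = 2.3

Newton-Raphson formula: x_{n+1} = x_n - f(x_n)/f'(x_n)

Iteration 1:
  f(2.300000) = -1.710000
  f'(2.300000) = 4.600000
  x_1 = 2.300000 - (-1.710000)/4.600000 = 2.671739
Iteration 2:
  f(2.671739) = 0.138190
  f'(2.671739) = 5.343478
  x_2 = 2.671739 - 0.138190/5.343478 = 2.645878
Iteration 3:
  f(2.645878) = 0.000669
  f'(2.645878) = 5.291755
  x_3 = 2.645878 - 0.000669/5.291755 = 2.645751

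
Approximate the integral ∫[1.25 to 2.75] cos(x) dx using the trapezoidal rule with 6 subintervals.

f(x) = cos(x)
a = 1.25, b = 2.75, n = 6
h = (b - a)/n = 0.250000

Trapezoidal rule: (h/2)[f(x₀) + 2f(x₁) + 2f(x₂) + ... + f(xₙ)]

x_0 = 1.2500, f(x_0) = 0.315322, coefficient = 1
x_1 = 1.5000, f(x_1) = 0.070737, coefficient = 2
x_2 = 1.7500, f(x_2) = -0.178246, coefficient = 2
x_3 = 2.0000, f(x_3) = -0.416147, coefficient = 2
x_4 = 2.2500, f(x_4) = -0.628174, coefficient = 2
x_5 = 2.5000, f(x_5) = -0.801144, coefficient = 2
x_6 = 2.7500, f(x_6) = -0.924302, coefficient = 1

I ≈ (0.250000/2) × -4.514926 = -0.564366
Exact value: -0.567324
Error: 0.002958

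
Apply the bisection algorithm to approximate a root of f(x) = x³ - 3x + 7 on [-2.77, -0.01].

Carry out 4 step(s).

f(x) = x³ - 3x + 7
Initial interval: [-2.77, -0.01]

Iteration 1:
  c_1 = (-2.770000 + (-0.010000))/2 = -1.390000
  f(c_1) = f(-1.390000) = 8.484381
  f(a) × f(c) < 0, new interval: [-2.770000, -1.390000]
Iteration 2:
  c_2 = (-2.770000 + (-1.390000))/2 = -2.080000
  f(c_2) = f(-2.080000) = 4.241088
  f(a) × f(c) < 0, new interval: [-2.770000, -2.080000]
Iteration 3:
  c_3 = (-2.770000 + (-2.080000))/2 = -2.425000
  f(c_3) = f(-2.425000) = 0.014484
  f(a) × f(c) < 0, new interval: [-2.770000, -2.425000]
Iteration 4:
  c_4 = (-2.770000 + (-2.425000))/2 = -2.597500
  f(c_4) = f(-2.597500) = -2.732849
  f(a) × f(c) ≥ 0, new interval: [-2.597500, -2.425000]

After 4 iteration(s), the approximation is c_4 = -2.597500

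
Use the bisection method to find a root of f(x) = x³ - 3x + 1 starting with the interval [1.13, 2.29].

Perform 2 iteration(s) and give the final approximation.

f(x) = x³ - 3x + 1
Initial interval: [1.13, 2.29]

Iteration 1:
  c_1 = (1.130000 + 2.290000)/2 = 1.710000
  f(c_1) = f(1.710000) = 0.870211
  f(a) × f(c) < 0, new interval: [1.130000, 1.710000]
Iteration 2:
  c_2 = (1.130000 + 1.710000)/2 = 1.420000
  f(c_2) = f(1.420000) = -0.396712
  f(a) × f(c) ≥ 0, new interval: [1.420000, 1.710000]

After 2 iteration(s), the approximation is c_2 = 1.420000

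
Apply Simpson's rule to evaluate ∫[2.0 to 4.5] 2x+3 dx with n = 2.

f(x) = 2x+3
a = 2.0, b = 4.5, n = 2
h = (b - a)/n = 1.250000

Simpson's rule: (h/3)[f(x₀) + 4f(x₁) + 2f(x₂) + ... + f(xₙ)]

x_0 = 2.0000, f(x_0) = 7.000000, coefficient = 1
x_1 = 3.2500, f(x_1) = 9.500000, coefficient = 4
x_2 = 4.5000, f(x_2) = 12.000000, coefficient = 1

I ≈ (1.250000/3) × 57.000000 = 23.750000
Exact value: 23.750000
Error: 0.000000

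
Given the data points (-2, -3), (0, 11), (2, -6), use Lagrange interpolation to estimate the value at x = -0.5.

Lagrange interpolation formula:
P(x) = Σ yᵢ × Lᵢ(x)
where Lᵢ(x) = Π_{j≠i} (x - xⱼ)/(xᵢ - xⱼ)

L_0(-0.5) = (-0.5 - 0)/(-2 - 0) × (-0.5 - 2)/(-2 - 2) = 0.156250
L_1(-0.5) = (-0.5 - (-2))/(0 - (-2)) × (-0.5 - 2)/(0 - 2) = 0.937500
L_2(-0.5) = (-0.5 - (-2))/(2 - (-2)) × (-0.5 - 0)/(2 - 0) = -0.093750

P(-0.5) = (-3)×L_0(-0.5) + 11×L_1(-0.5) + (-6)×L_2(-0.5)
P(-0.5) = 10.406250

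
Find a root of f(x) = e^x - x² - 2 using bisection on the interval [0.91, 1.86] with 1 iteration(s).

f(x) = e^x - x² - 2
Initial interval: [0.91, 1.86]

Iteration 1:
  c_1 = (0.910000 + 1.860000)/2 = 1.385000
  f(c_1) = f(1.385000) = 0.076601
  f(a) × f(c) < 0, new interval: [0.910000, 1.385000]

After 1 iteration(s), the approximation is c_1 = 1.385000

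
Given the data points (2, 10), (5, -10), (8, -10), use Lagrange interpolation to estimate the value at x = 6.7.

Lagrange interpolation formula:
P(x) = Σ yᵢ × Lᵢ(x)
where Lᵢ(x) = Π_{j≠i} (x - xⱼ)/(xᵢ - xⱼ)

L_0(6.7) = (6.7 - 5)/(2 - 5) × (6.7 - 8)/(2 - 8) = -0.122778
L_1(6.7) = (6.7 - 2)/(5 - 2) × (6.7 - 8)/(5 - 8) = 0.678889
L_2(6.7) = (6.7 - 2)/(8 - 2) × (6.7 - 5)/(8 - 5) = 0.443889

P(6.7) = 10×L_0(6.7) + (-10)×L_1(6.7) + (-10)×L_2(6.7)
P(6.7) = -12.455556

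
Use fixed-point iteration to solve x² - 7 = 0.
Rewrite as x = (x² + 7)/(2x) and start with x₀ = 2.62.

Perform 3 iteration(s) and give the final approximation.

Equation: x² - 7 = 0
Fixed-point form: x = (x² + 7)/(2x)
x₀ = 2.62

x_1 = g(2.620000) = 2.645878
x_2 = g(2.645878) = 2.645751
x_3 = g(2.645751) = 2.645751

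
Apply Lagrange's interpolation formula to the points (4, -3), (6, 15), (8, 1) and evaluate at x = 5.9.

Lagrange interpolation formula:
P(x) = Σ yᵢ × Lᵢ(x)
where Lᵢ(x) = Π_{j≠i} (x - xⱼ)/(xᵢ - xⱼ)

L_0(5.9) = (5.9 - 6)/(4 - 6) × (5.9 - 8)/(4 - 8) = 0.026250
L_1(5.9) = (5.9 - 4)/(6 - 4) × (5.9 - 8)/(6 - 8) = 0.997500
L_2(5.9) = (5.9 - 4)/(8 - 4) × (5.9 - 6)/(8 - 6) = -0.023750

P(5.9) = (-3)×L_0(5.9) + 15×L_1(5.9) + 1×L_2(5.9)
P(5.9) = 14.860000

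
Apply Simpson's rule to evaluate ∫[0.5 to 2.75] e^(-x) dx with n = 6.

f(x) = e^(-x)
a = 0.5, b = 2.75, n = 6
h = (b - a)/n = 0.375000

Simpson's rule: (h/3)[f(x₀) + 4f(x₁) + 2f(x₂) + ... + f(xₙ)]

x_0 = 0.5000, f(x_0) = 0.606531, coefficient = 1
x_1 = 0.8750, f(x_1) = 0.416862, coefficient = 4
x_2 = 1.2500, f(x_2) = 0.286505, coefficient = 2
x_3 = 1.6250, f(x_3) = 0.196912, coefficient = 4
x_4 = 2.0000, f(x_4) = 0.135335, coefficient = 2
x_5 = 2.3750, f(x_5) = 0.093014, coefficient = 4
x_6 = 2.7500, f(x_6) = 0.063928, coefficient = 1

I ≈ (0.375000/3) × 4.341291 = 0.542661
Exact value: 0.542603
Error: 0.000059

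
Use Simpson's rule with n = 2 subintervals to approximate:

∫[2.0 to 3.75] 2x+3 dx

f(x) = 2x+3
a = 2.0, b = 3.75, n = 2
h = (b - a)/n = 0.875000

Simpson's rule: (h/3)[f(x₀) + 4f(x₁) + 2f(x₂) + ... + f(xₙ)]

x_0 = 2.0000, f(x_0) = 7.000000, coefficient = 1
x_1 = 2.8750, f(x_1) = 8.750000, coefficient = 4
x_2 = 3.7500, f(x_2) = 10.500000, coefficient = 1

I ≈ (0.875000/3) × 52.500000 = 15.312500
Exact value: 15.312500
Error: 0.000000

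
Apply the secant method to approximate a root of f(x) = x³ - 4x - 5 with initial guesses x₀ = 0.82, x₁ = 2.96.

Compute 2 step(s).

f(x) = x³ - 4x - 5
x₀ = 0.82, x₁ = 2.96

Secant formula: x_{n+1} = x_n - f(x_n)(x_n - x_{n-1})/(f(x_n) - f(x_{n-1}))

Iteration 1:
  f(0.820000) = -7.728632
  f(2.960000) = 9.094336
  x_2 = 2.960000 - 9.094336×(2.960000 - 0.820000)/(9.094336 - (-7.728632))
       = 1.803136
Iteration 2:
  f(2.960000) = 9.094336
  f(1.803136) = -6.350007
  x_3 = 1.803136 - (-6.350007)×(1.803136 - 2.960000)/(-6.350007 - 9.094336)
       = 2.278786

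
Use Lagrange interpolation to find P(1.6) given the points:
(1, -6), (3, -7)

Lagrange interpolation formula:
P(x) = Σ yᵢ × Lᵢ(x)
where Lᵢ(x) = Π_{j≠i} (x - xⱼ)/(xᵢ - xⱼ)

L_0(1.6) = (1.6 - 3)/(1 - 3) = 0.700000
L_1(1.6) = (1.6 - 1)/(3 - 1) = 0.300000

P(1.6) = (-6)×L_0(1.6) + (-7)×L_1(1.6)
P(1.6) = -6.300000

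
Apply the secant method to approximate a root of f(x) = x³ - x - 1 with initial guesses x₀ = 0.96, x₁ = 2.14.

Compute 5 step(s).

f(x) = x³ - x - 1
x₀ = 0.96, x₁ = 2.14

Secant formula: x_{n+1} = x_n - f(x_n)(x_n - x_{n-1})/(f(x_n) - f(x_{n-1}))

Iteration 1:
  f(0.960000) = -1.075264
  f(2.140000) = 6.660344
  x_2 = 2.140000 - 6.660344×(2.140000 - 0.960000)/(6.660344 - (-1.075264))
       = 1.124022
Iteration 2:
  f(2.140000) = 6.660344
  f(1.124022) = -0.703903
  x_3 = 1.124022 - (-0.703903)×(1.124022 - 2.140000)/(-0.703903 - 6.660344)
       = 1.221133
Iteration 3:
  f(1.124022) = -0.703903
  f(1.221133) = -0.400220
  x_4 = 1.221133 - (-0.400220)×(1.221133 - 1.124022)/(-0.400220 - (-0.703903))
       = 1.349115
Iteration 4:
  f(1.221133) = -0.400220
  f(1.349115) = 0.106423
  x_5 = 1.349115 - 0.106423×(1.349115 - 1.221133)/(0.106423 - (-0.400220))
       = 1.322232
Iteration 5:
  f(1.349115) = 0.106423
  f(1.322232) = -0.010579
  x_6 = 1.322232 - (-0.010579)×(1.322232 - 1.349115)/(-0.010579 - 0.106423)
       = 1.324662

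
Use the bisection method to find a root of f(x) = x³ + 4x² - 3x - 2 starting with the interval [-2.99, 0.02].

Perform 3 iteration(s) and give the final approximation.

f(x) = x³ + 4x² - 3x - 2
Initial interval: [-2.99, 0.02]

Iteration 1:
  c_1 = (-2.990000 + 0.020000)/2 = -1.485000
  f(c_1) = f(-1.485000) = 8.001141
  f(a) × f(c) ≥ 0, new interval: [-1.485000, 0.020000]
Iteration 2:
  c_2 = (-1.485000 + 0.020000)/2 = -0.732500
  f(c_2) = f(-0.732500) = 1.950698
  f(a) × f(c) ≥ 0, new interval: [-0.732500, 0.020000]
Iteration 3:
  c_3 = (-0.732500 + 0.020000)/2 = -0.356250
  f(c_3) = f(-0.356250) = -0.468807
  f(a) × f(c) < 0, new interval: [-0.732500, -0.356250]

After 3 iteration(s), the approximation is c_3 = -0.356250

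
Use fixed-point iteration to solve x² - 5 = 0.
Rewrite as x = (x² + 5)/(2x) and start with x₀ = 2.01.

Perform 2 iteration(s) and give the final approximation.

Equation: x² - 5 = 0
Fixed-point form: x = (x² + 5)/(2x)
x₀ = 2.01

x_1 = g(2.010000) = 2.248781
x_2 = g(2.248781) = 2.236104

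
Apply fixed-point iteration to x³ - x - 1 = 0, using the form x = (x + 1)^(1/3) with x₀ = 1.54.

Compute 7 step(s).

Equation: x³ - x - 1 = 0
Fixed-point form: x = (x + 1)^(1/3)
x₀ = 1.54

x_1 = g(1.540000) = 1.364409
x_2 = g(1.364409) = 1.332215
x_3 = g(1.332215) = 1.326140
x_4 = g(1.326140) = 1.324988
x_5 = g(1.324988) = 1.324769
x_6 = g(1.324769) = 1.324728
x_7 = g(1.324728) = 1.324720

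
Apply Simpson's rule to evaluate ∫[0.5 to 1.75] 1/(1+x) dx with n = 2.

f(x) = 1/(1+x)
a = 0.5, b = 1.75, n = 2
h = (b - a)/n = 0.625000

Simpson's rule: (h/3)[f(x₀) + 4f(x₁) + 2f(x₂) + ... + f(xₙ)]

x_0 = 0.5000, f(x_0) = 0.666667, coefficient = 1
x_1 = 1.1250, f(x_1) = 0.470588, coefficient = 4
x_2 = 1.7500, f(x_2) = 0.363636, coefficient = 1

I ≈ (0.625000/3) × 2.912656 = 0.606803
Exact value: 0.606136
Error: 0.000668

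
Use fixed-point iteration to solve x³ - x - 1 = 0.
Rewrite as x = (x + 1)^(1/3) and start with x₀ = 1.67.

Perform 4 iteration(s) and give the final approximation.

Equation: x³ - x - 1 = 0
Fixed-point form: x = (x + 1)^(1/3)
x₀ = 1.67

x_1 = g(1.670000) = 1.387300
x_2 = g(1.387300) = 1.336500
x_3 = g(1.336500) = 1.326952
x_4 = g(1.326952) = 1.325142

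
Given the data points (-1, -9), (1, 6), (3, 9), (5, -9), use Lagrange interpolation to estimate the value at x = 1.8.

Lagrange interpolation formula:
P(x) = Σ yᵢ × Lᵢ(x)
where Lᵢ(x) = Π_{j≠i} (x - xⱼ)/(xᵢ - xⱼ)

L_0(1.8) = (1.8 - 1)/(-1 - 1) × (1.8 - 3)/(-1 - 3) × (1.8 - 5)/(-1 - 5) = -0.064000
L_1(1.8) = (1.8 - (-1))/(1 - (-1)) × (1.8 - 3)/(1 - 3) × (1.8 - 5)/(1 - 5) = 0.672000
L_2(1.8) = (1.8 - (-1))/(3 - (-1)) × (1.8 - 1)/(3 - 1) × (1.8 - 5)/(3 - 5) = 0.448000
L_3(1.8) = (1.8 - (-1))/(5 - (-1)) × (1.8 - 1)/(5 - 1) × (1.8 - 3)/(5 - 3) = -0.056000

P(1.8) = (-9)×L_0(1.8) + 6×L_1(1.8) + 9×L_2(1.8) + (-9)×L_3(1.8)
P(1.8) = 9.144000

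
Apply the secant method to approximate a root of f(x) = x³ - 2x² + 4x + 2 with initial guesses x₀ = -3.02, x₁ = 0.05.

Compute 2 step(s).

f(x) = x³ - 2x² + 4x + 2
x₀ = -3.02, x₁ = 0.05

Secant formula: x_{n+1} = x_n - f(x_n)(x_n - x_{n-1})/(f(x_n) - f(x_{n-1}))

Iteration 1:
  f(-3.020000) = -55.864408
  f(0.050000) = 2.195125
  x_2 = 0.050000 - 2.195125×(0.050000 - (-3.020000))/(2.195125 - (-55.864408))
       = -0.066071
Iteration 2:
  f(0.050000) = 2.195125
  f(-0.066071) = 1.726696
  x_3 = -0.066071 - 1.726696×(-0.066071 - 0.050000)/(1.726696 - 2.195125)
       = -0.493926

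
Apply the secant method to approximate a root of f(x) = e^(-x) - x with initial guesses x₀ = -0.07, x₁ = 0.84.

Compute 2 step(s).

f(x) = e^(-x) - x
x₀ = -0.07, x₁ = 0.84

Secant formula: x_{n+1} = x_n - f(x_n)(x_n - x_{n-1})/(f(x_n) - f(x_{n-1}))

Iteration 1:
  f(-0.070000) = 1.142508
  f(0.840000) = -0.408289
  x_2 = 0.840000 - (-0.408289)×(0.840000 - (-0.070000))/(-0.408289 - 1.142508)
       = 0.600418
Iteration 2:
  f(0.840000) = -0.408289
  f(0.600418) = -0.051836
  x_3 = 0.600418 - (-0.051836)×(0.600418 - 0.840000)/(-0.051836 - (-0.408289))
       = 0.565578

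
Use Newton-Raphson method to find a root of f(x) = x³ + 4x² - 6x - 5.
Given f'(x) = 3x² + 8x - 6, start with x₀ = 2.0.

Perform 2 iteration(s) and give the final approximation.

f(x) = x³ + 4x² - 6x - 5
f'(x) = 3x² + 8x - 6
x₀ = 2.0

Newton-Raphson formula: x_{n+1} = x_n - f(x_n)/f'(x_n)

Iteration 1:
  f(2.000000) = 7.000000
  f'(2.000000) = 22.000000
  x_1 = 2.000000 - 7.000000/22.000000 = 1.681818
Iteration 2:
  f(1.681818) = 0.980184
  f'(1.681818) = 15.940083
  x_2 = 1.681818 - 0.980184/15.940083 = 1.620326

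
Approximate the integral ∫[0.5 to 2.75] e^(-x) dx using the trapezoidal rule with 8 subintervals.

f(x) = e^(-x)
a = 0.5, b = 2.75, n = 8
h = (b - a)/n = 0.281250

Trapezoidal rule: (h/2)[f(x₀) + 2f(x₁) + 2f(x₂) + ... + f(xₙ)]

x_0 = 0.5000, f(x_0) = 0.606531, coefficient = 1
x_1 = 0.7812, f(x_1) = 0.457833, coefficient = 2
x_2 = 1.0625, f(x_2) = 0.345591, coefficient = 2
x_3 = 1.3438, f(x_3) = 0.260866, coefficient = 2
x_4 = 1.6250, f(x_4) = 0.196912, coefficient = 2
x_5 = 1.9062, f(x_5) = 0.148637, coefficient = 2
x_6 = 2.1875, f(x_6) = 0.112197, coefficient = 2
x_7 = 2.4688, f(x_7) = 0.084691, coefficient = 2
x_8 = 2.7500, f(x_8) = 0.063928, coefficient = 1

I ≈ (0.281250/2) × 3.883910 = 0.546175
Exact value: 0.542603
Error: 0.003572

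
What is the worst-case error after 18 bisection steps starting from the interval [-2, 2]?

Bisection error bound: |error| ≤ (b-a)/2^n
|error| ≤ (2 - (-2))/2^18 = 4/2^18
|error| ≤ 0.0000152588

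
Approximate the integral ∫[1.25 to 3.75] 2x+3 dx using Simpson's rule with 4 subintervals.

f(x) = 2x+3
a = 1.25, b = 3.75, n = 4
h = (b - a)/n = 0.625000

Simpson's rule: (h/3)[f(x₀) + 4f(x₁) + 2f(x₂) + ... + f(xₙ)]

x_0 = 1.2500, f(x_0) = 5.500000, coefficient = 1
x_1 = 1.8750, f(x_1) = 6.750000, coefficient = 4
x_2 = 2.5000, f(x_2) = 8.000000, coefficient = 2
x_3 = 3.1250, f(x_3) = 9.250000, coefficient = 4
x_4 = 3.7500, f(x_4) = 10.500000, coefficient = 1

I ≈ (0.625000/3) × 96.000000 = 20.000000
Exact value: 20.000000
Error: 0.000000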